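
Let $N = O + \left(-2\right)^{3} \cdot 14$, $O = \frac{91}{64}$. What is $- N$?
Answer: $\frac{7077}{64} \approx 110.58$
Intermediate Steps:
$O = \frac{91}{64}$ ($O = 91 \cdot \frac{1}{64} = \frac{91}{64} \approx 1.4219$)
$N = - \frac{7077}{64}$ ($N = \frac{91}{64} + \left(-2\right)^{3} \cdot 14 = \frac{91}{64} - 112 = - \frac{7077}{64} \approx -110.58$)
$- N = \left(-1\right) \left(- \frac{7077}{64}\right) = \frac{7077}{64}$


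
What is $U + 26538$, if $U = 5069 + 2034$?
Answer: $33641$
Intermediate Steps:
$U = 7103$
$U + 26538 = 7103 + 26538 = 33641$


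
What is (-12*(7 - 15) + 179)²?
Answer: 75625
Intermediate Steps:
(-12*(7 - 15) + 179)² = (-12*(-8) + 179)² = (96 + 179)² = 275² = 75625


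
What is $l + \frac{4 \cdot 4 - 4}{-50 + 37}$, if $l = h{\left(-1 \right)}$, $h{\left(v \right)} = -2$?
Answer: $- \frac{38}{13} \approx -2.9231$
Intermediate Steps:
$l = -2$
$l + \frac{4 \cdot 4 - 4}{-50 + 37} = -2 + \frac{4 \cdot 4 - 4}{-50 + 37} = -2 + \frac{16 - 4}{-13} = -2 - \frac{12}{13} = - \frac{38}{13}$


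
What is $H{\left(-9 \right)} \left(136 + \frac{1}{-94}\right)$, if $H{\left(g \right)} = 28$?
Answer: $\frac{178962}{47} \approx 3807.7$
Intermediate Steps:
$H{\left(-9 \right)} \left(136 + \frac{1}{-94}\right) = 28 \left(136 + \frac{1}{-94}\right) = 28 \left(136 - \frac{1}{94}\right) = 28 \cdot \frac{12783}{94} = \frac{178962}{47}$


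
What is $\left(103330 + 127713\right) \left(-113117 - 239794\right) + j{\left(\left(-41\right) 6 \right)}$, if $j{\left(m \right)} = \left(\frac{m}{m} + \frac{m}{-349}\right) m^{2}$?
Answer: $- \frac{28456592037357}{349} \approx -8.1538 \cdot 10^{10}$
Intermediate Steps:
$j{\left(m \right)} = m^{2} \left(1 - \frac{m}{349}\right)$ ($j{\left(m \right)} = \left(1 + m \left(- \frac{1}{349}\right)\right) m^{2} = \left(1 - \frac{m}{349}\right) m^{2} = m^{2} \left(1 - \frac{m}{349}\right)$)
$\left(103330 + 127713\right) \left(-113117 - 239794\right) + j{\left(\left(-41\right) 6 \right)} = \left(103330 + 127713\right) \left(-113117 - 239794\right) + \frac{\left(\left(-41\right) 6\right)^{2} \left(349 - \left(-41\right) 6\right)}{349} = 231043 \left(-352911\right) + \frac{\left(-246\right)^{2} \left(349 - -246\right)}{349} = -81537616173 + \frac{1}{349} \cdot 60516 \left(349 + 246\right) = -81537616173 + \frac{1}{349} \cdot 60516 \cdot 595 = -81537616173 + \frac{36007020}{349} = - \frac{28456592037357}{349}$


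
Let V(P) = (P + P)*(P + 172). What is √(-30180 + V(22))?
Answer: 2*I*√5411 ≈ 147.12*I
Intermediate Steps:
V(P) = 2*P*(172 + P) (V(P) = (2*P)*(172 + P) = 2*P*(172 + P))
√(-30180 + V(22)) = √(-30180 + 2*22*(172 + 22)) = √(-30180 + 2*22*194) = √(-30180 + 8536) = √(-21644) = 2*I*√5411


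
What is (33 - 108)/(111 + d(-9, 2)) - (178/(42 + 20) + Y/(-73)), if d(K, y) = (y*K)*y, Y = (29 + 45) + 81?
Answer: -3955/2263 ≈ -1.7477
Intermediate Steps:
Y = 155 (Y = 74 + 81 = 155)
d(K, y) = K*y² (d(K, y) = (K*y)*y = K*y²)
(33 - 108)/(111 + d(-9, 2)) - (178/(42 + 20) + Y/(-73)) = (33 - 108)/(111 - 9*2²) - (178/(42 + 20) + 155/(-73)) = -75/(111 - 9*4) - (178/62 + 155*(-1/73)) = -75/(111 - 36) - (178*(1/62) - 155/73) = -75/75 - (89/31 - 155/73) = -75*1/75 - 1*1692/2263 = -1 - 1692/2263 = -3955/2263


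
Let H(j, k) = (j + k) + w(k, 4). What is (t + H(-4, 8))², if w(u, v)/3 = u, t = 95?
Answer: 15129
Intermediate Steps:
w(u, v) = 3*u
H(j, k) = j + 4*k (H(j, k) = (j + k) + 3*k = j + 4*k)
(t + H(-4, 8))² = (95 + (-4 + 4*8))² = (95 + (-4 + 32))² = (95 + 28)² = 123² = 15129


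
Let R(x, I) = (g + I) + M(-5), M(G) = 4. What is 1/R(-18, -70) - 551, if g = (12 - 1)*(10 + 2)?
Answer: -36365/66 ≈ -550.98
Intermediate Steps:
g = 132 (g = 11*12 = 132)
R(x, I) = 136 + I (R(x, I) = (132 + I) + 4 = 136 + I)
1/R(-18, -70) - 551 = 1/(136 - 70) - 551 = 1/66 - 551 = -36365/66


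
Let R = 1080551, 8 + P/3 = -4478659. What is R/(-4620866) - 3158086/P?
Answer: 74807905925/62085960196866 ≈ 0.0012049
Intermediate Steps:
P = -13436001 (P = -24 + 3*(-4478659) = -24 - 13435977 = -13436001)
R/(-4620866) - 3158086/P = 1080551/(-4620866) - 3158086/(-13436001) = 1080551*(-1/4620866) - 3158086*(-1/13436001) = -1080551/4620866 + 3158086/13436001 = 74807905925/62085960196866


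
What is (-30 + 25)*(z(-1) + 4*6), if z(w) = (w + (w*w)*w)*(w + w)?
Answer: -140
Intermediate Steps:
z(w) = 2*w*(w + w³) (z(w) = (w + w²*w)*(2*w) = (w + w³)*(2*w) = 2*w*(w + w³))
(-30 + 25)*(z(-1) + 4*6) = (-30 + 25)*(2*(-1)²*(1 + (-1)²) + 4*6) = -5*(2*1*(1 + 1) + 24) = -5*(2*1*2 + 24) = -5*(4 + 24) = -5*28 = -140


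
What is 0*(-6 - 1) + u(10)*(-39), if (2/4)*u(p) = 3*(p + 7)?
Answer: -3978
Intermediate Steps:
u(p) = 42 + 6*p (u(p) = 2*(3*(p + 7)) = 2*(3*(7 + p)) = 2*(21 + 3*p) = 42 + 6*p)
0*(-6 - 1) + u(10)*(-39) = 0*(-6 - 1) + (42 + 6*10)*(-39) = 0*(-7) + (42 + 60)*(-39) = 0 + 102*(-39) = 0 - 3978 = -3978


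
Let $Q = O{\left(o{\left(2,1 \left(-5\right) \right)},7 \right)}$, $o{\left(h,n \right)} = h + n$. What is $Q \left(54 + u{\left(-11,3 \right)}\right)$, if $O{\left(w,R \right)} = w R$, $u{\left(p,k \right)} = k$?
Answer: $-1197$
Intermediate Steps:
$O{\left(w,R \right)} = R w$
$Q = -21$ ($Q = 7 \left(2 + 1 \left(-5\right)\right) = 7 \left(2 - 5\right) = 7 \left(-3\right) = -21$)
$Q \left(54 + u{\left(-11,3 \right)}\right) = - 21 \left(54 + 3\right) = \left(-21\right) 57 = -1197$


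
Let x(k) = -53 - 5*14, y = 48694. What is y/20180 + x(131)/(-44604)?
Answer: 181202443/75009060 ≈ 2.4157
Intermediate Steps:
x(k) = -123 (x(k) = -53 - 1*70 = -53 - 70 = -123)
y/20180 + x(131)/(-44604) = 48694/20180 - 123/(-44604) = 48694*(1/20180) - 123*(-1/44604) = 24347/10090 + 41/14868 = 181202443/75009060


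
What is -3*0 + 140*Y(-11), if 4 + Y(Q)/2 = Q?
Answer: -4200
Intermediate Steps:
Y(Q) = -8 + 2*Q
-3*0 + 140*Y(-11) = -3*0 + 140*(-8 + 2*(-11)) = 0 + 140*(-8 - 22) = 0 + 140*(-30) = 0 - 4200 = -4200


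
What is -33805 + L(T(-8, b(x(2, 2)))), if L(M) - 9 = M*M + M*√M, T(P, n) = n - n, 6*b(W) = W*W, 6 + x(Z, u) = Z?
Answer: -33796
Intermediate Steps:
x(Z, u) = -6 + Z
b(W) = W²/6 (b(W) = (W*W)/6 = W²/6)
T(P, n) = 0
L(M) = 9 + M² + M^(3/2) (L(M) = 9 + (M*M + M*√M) = 9 + (M² + M^(3/2)) = 9 + M² + M^(3/2))
-33805 + L(T(-8, b(x(2, 2)))) = -33805 + (9 + 0² + 0^(3/2)) = -33805 + (9 + 0 + 0) = -33805 + 9 = -33796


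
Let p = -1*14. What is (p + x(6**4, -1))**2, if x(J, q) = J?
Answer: 1643524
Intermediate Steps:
p = -14
(p + x(6**4, -1))**2 = (-14 + 6**4)**2 = (-14 + 1296)**2 = 1282**2 = 1643524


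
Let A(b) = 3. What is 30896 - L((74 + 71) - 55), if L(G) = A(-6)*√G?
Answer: 30896 - 9*√10 ≈ 30868.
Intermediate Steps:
L(G) = 3*√G
30896 - L((74 + 71) - 55) = 30896 - 3*√((74 + 71) - 55) = 30896 - 3*√(145 - 55) = 30896 - 3*√90 = 30896 - 3*3*√10 = 30896 - 9*√10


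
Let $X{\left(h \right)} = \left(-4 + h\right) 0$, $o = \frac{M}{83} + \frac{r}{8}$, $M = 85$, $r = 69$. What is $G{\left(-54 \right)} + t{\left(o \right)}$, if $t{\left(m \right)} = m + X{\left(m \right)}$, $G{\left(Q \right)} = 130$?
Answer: $\frac{92727}{664} \approx 139.65$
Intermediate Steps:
$o = \frac{6407}{664}$ ($o = \frac{85}{83} + \frac{69}{8} = \frac{6407}{664} \approx 9.6491$)
$X{\left(h \right)} = 0$
$t{\left(m \right)} = m$ ($t{\left(m \right)} = m + 0 = m$)
$G{\left(-54 \right)} + t{\left(o \right)} = 130 + \frac{6407}{664} = \frac{92727}{664}$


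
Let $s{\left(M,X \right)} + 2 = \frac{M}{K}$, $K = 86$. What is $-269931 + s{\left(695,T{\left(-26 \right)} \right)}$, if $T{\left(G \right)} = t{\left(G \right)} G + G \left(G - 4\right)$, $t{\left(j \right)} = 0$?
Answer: $- \frac{23213543}{86} \approx -2.6993 \cdot 10^{5}$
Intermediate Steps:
$T{\left(G \right)} = G \left(-4 + G\right)$ ($T{\left(G \right)} = 0 G + G \left(G - 4\right) = 0 + G \left(-4 + G\right) = G \left(-4 + G\right)$)
$s{\left(M,X \right)} = -2 + \frac{M}{86}$
$-269931 + s{\left(695,T{\left(-26 \right)} \right)} = -269931 + \left(-2 + \frac{1}{86} \cdot 695\right) = -269931 + \left(-2 + \frac{695}{86}\right) = -269931 + \frac{523}{86} = - \frac{23213543}{86}$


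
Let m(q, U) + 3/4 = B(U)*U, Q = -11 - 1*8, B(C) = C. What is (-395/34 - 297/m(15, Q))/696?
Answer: -55417/3099984 ≈ -0.017877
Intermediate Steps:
Q = -19 (Q = -11 - 8 = -19)
m(q, U) = -¾ + U² (m(q, U) = -¾ + U*U = -¾ + U²)
(-395/34 - 297/m(15, Q))/696 = (-395/34 - 297/(-¾ + (-19)²))/696 = (-395*1/34 - 297/(-¾ + 361))*(1/696) = (-395/34 - 297/1441/4)*(1/696) = (-395/34 - 297*4/1441)*(1/696) = (-395/34 - 108/131)*(1/696) = -55417/4454*1/696 = -55417/3099984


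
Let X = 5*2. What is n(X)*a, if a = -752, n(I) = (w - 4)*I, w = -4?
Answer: 60160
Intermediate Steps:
X = 10
n(I) = -8*I (n(I) = (-4 - 4)*I = -8*I)
n(X)*a = -8*10*(-752) = -80*(-752) = 60160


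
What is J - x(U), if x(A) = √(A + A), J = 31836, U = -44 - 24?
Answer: 31836 - 2*I*√34 ≈ 31836.0 - 11.662*I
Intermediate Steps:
U = -68
x(A) = √2*√A (x(A) = √(2*A) = √2*√A)
J - x(U) = 31836 - √2*√(-68) = 31836 - √2*2*I*√17 = 31836 - 2*I*√34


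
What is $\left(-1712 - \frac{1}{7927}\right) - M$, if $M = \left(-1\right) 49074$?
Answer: $\frac{375438573}{7927} \approx 47362.0$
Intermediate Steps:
$M = -49074$
$\left(-1712 - \frac{1}{7927}\right) - M = \left(-1712 - \frac{1}{7927}\right) - -49074 = \left(-1712 - \frac{1}{7927}\right) + 49074 = - \frac{13571025}{7927} + 49074 = \frac{375438573}{7927}$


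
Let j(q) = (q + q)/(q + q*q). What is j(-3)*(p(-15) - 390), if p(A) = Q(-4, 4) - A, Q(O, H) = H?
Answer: 371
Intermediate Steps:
j(q) = 2*q/(q + q**2) (j(q) = (2*q)/(q + q**2) = 2*q/(q + q**2))
p(A) = 4 - A
j(-3)*(p(-15) - 390) = (2/(1 - 3))*((4 - 1*(-15)) - 390) = (2/(-2))*((4 + 15) - 390) = (2*(-1/2))*(19 - 390) = -1*(-371) = 371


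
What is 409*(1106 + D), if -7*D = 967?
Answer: 2770975/7 ≈ 3.9585e+5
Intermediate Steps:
D = -967/7 (D = -⅐*967 = -967/7 ≈ -138.14)
409*(1106 + D) = 409*(1106 - 967/7) = 409*(6775/7) = 2770975/7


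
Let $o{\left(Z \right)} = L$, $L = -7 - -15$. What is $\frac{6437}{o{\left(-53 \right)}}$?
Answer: $\frac{6437}{8} \approx 804.63$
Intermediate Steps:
$L = 8$ ($L = -7 + 15 = 8$)
$o{\left(Z \right)} = 8$
$\frac{6437}{o{\left(-53 \right)}} = \frac{6437}{8}$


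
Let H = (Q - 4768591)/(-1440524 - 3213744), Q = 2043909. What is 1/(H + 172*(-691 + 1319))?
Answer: 2327134/251369068485 ≈ 9.2578e-6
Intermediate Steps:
H = 1362341/2327134 (H = (2043909 - 4768591)/(-1440524 - 3213744) = -2724682/(-4654268) = -2724682*(-1/4654268) = 1362341/2327134 ≈ 0.58542)
1/(H + 172*(-691 + 1319)) = 1/(1362341/2327134 + 172*(-691 + 1319)) = 1/(1362341/2327134 + 172*628) = 1/(1362341/2327134 + 108016) = 1/(251369068485/2327134) = 2327134/251369068485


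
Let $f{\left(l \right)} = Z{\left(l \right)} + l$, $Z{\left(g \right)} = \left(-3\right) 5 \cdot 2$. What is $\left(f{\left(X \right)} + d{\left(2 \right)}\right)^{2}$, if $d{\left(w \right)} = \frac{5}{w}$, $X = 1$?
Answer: $\frac{2809}{4} \approx 702.25$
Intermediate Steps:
$Z{\left(g \right)} = -30$ ($Z{\left(g \right)} = \left(-15\right) 2 = -30$)
$f{\left(l \right)} = -30 + l$
$\left(f{\left(X \right)} + d{\left(2 \right)}\right)^{2} = \left(\left(-30 + 1\right) + \frac{5}{2}\right)^{2} = \left(-29 + 5 \cdot \frac{1}{2}\right)^{2} = \left(-29 + \frac{5}{2}\right)^{2} = \left(- \frac{53}{2}\right)^{2} = \frac{2809}{4}$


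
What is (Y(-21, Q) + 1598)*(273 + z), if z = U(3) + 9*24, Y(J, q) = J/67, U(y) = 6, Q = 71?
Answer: 52987275/67 ≈ 7.9086e+5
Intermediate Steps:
Y(J, q) = J/67 (Y(J, q) = J*(1/67) = J/67)
z = 222 (z = 6 + 9*24 = 6 + 216 = 222)
(Y(-21, Q) + 1598)*(273 + z) = ((1/67)*(-21) + 1598)*(273 + 222) = (-21/67 + 1598)*495 = (107045/67)*495 = 52987275/67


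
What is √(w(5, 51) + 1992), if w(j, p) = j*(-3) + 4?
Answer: √1981 ≈ 44.508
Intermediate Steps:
w(j, p) = 4 - 3*j (w(j, p) = -3*j + 4 = 4 - 3*j)
√(w(5, 51) + 1992) = √((4 - 3*5) + 1992) = √((4 - 15) + 1992) = √(-11 + 1992) = √1981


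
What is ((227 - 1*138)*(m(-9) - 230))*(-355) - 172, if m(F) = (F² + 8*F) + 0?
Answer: 6982323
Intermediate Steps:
m(F) = F² + 8*F
((227 - 1*138)*(m(-9) - 230))*(-355) - 172 = ((227 - 1*138)*(-9*(8 - 9) - 230))*(-355) - 172 = ((227 - 138)*(-9*(-1) - 230))*(-355) - 172 = (89*(9 - 230))*(-355) - 172 = (89*(-221))*(-355) - 172 = -19669*(-355) - 172 = 6982495 - 172 = 6982323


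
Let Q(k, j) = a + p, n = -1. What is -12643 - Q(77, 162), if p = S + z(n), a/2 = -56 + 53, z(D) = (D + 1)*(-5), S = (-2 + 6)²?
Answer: -12653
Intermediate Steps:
S = 16 (S = 4² = 16)
z(D) = -5 - 5*D (z(D) = (1 + D)*(-5) = -5 - 5*D)
a = -6 (a = 2*(-56 + 53) = 2*(-3) = -6)
p = 16 (p = 16 + (-5 - 5*(-1)) = 16 + (-5 + 5) = 16 + 0 = 16)
Q(k, j) = 10 (Q(k, j) = -6 + 16 = 10)
-12643 - Q(77, 162) = -12643 - 1*10 = -12643 - 10 = -12653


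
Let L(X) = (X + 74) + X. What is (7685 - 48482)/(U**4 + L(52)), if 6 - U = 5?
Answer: -40797/179 ≈ -227.92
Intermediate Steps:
U = 1 (U = 6 - 1*5 = 6 - 5 = 1)
L(X) = 74 + 2*X (L(X) = (74 + X) + X = 74 + 2*X)
(7685 - 48482)/(U**4 + L(52)) = (7685 - 48482)/(1**4 + (74 + 2*52)) = -40797/(1 + (74 + 104)) = -40797/(1 + 178) = -40797/179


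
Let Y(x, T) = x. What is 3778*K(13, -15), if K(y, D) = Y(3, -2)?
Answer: 11334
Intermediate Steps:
K(y, D) = 3
3778*K(13, -15) = 3778*3 = 11334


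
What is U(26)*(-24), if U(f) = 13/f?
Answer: -12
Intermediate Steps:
U(26)*(-24) = (13/26)*(-24) = (13*(1/26))*(-24) = (1/2)*(-24) = -12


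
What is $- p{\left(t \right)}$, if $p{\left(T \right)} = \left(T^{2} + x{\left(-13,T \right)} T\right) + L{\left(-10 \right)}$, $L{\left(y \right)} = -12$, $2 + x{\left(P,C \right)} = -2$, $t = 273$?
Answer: $-73425$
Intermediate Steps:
$x{\left(P,C \right)} = -4$ ($x{\left(P,C \right)} = -2 - 2 = -4$)
$p{\left(T \right)} = -12 + T^{2} - 4 T$ ($p{\left(T \right)} = \left(T^{2} - 4 T\right) - 12 = -12 + T^{2} - 4 T$)
$- p{\left(t \right)} = - (-12 + 273^{2} - 1092) = - (-12 + 74529 - 1092) = \left(-1\right) 73425 = -73425$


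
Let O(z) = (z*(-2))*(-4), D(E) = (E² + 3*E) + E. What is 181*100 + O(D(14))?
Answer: 20116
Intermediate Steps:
D(E) = E² + 4*E
O(z) = 8*z (O(z) = -2*z*(-4) = 8*z)
181*100 + O(D(14)) = 181*100 + 8*(14*(4 + 14)) = 18100 + 8*(14*18) = 18100 + 8*252 = 18100 + 2016 = 20116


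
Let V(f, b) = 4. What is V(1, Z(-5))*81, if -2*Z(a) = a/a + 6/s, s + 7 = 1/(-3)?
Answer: 324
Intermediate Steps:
s = -22/3 (s = -7 + 1/(-3) = -7 - 1/3 = -22/3 ≈ -7.3333)
Z(a) = -1/11 (Z(a) = -(a/a + 6/(-22/3))/2 = -(1 + 6*(-3/22))/2 = -(1 - 9/11)/2 = -1/2*2/11 = -1/11)
V(1, Z(-5))*81 = 4*81 = 324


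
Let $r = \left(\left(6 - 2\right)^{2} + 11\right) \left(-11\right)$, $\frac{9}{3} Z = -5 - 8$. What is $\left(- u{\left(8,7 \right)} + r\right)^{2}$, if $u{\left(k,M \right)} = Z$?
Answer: $\frac{770884}{9} \approx 85654.0$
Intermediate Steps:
$Z = - \frac{13}{3}$ ($Z = \frac{-5 - 8}{3} = \frac{1}{3} \left(-13\right) = - \frac{13}{3} \approx -4.3333$)
$u{\left(k,M \right)} = - \frac{13}{3}$
$r = -297$ ($r = \left(4^{2} + 11\right) \left(-11\right) = \left(16 + 11\right) \left(-11\right) = 27 \left(-11\right) = -297$)
$\left(- u{\left(8,7 \right)} + r\right)^{2} = \left(\left(-1\right) \left(- \frac{13}{3}\right) - 297\right)^{2} = \left(\frac{13}{3} - 297\right)^{2} = \left(- \frac{878}{3}\right)^{2} = \frac{770884}{9}$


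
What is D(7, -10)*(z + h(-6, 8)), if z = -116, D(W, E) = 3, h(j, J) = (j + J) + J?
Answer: -318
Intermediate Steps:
h(j, J) = j + 2*J (h(j, J) = (J + j) + J = j + 2*J)
D(7, -10)*(z + h(-6, 8)) = 3*(-116 + (-6 + 2*8)) = 3*(-116 + (-6 + 16)) = 3*(-116 + 10) = 3*(-106) = -318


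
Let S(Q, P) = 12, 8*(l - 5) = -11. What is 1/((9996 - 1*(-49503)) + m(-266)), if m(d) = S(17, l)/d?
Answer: 133/7913361 ≈ 1.6807e-5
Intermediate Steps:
l = 29/8 (l = 5 + (⅛)*(-11) = 5 - 11/8 = 29/8 ≈ 3.6250)
m(d) = 12/d
1/((9996 - 1*(-49503)) + m(-266)) = 1/((9996 - 1*(-49503)) + 12/(-266)) = 1/((9996 + 49503) + 12*(-1/266)) = 1/(59499 - 6/133) = 1/(7913361/133) = 133/7913361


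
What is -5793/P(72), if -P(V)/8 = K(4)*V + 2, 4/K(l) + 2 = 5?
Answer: 5793/784 ≈ 7.3890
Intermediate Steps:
K(l) = 4/3 (K(l) = 4/(-2 + 5) = 4/3)
P(V) = -16 - 32*V/3 (P(V) = -8*(4*V/3 + 2) = -8*(2 + 4*V/3) = -16 - 32*V/3)
-5793/P(72) = -5793/(-16 - 32/3*72) = -5793/(-16 - 768) = -5793/(-784) = -5793*(-1/784) = 5793/784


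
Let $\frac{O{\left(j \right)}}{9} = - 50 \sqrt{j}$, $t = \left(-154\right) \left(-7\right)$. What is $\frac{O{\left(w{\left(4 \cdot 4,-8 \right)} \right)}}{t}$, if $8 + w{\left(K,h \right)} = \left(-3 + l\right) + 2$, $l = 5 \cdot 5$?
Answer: $- \frac{900}{539} \approx -1.6698$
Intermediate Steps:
$l = 25$
$w{\left(K,h \right)} = 16$ ($w{\left(K,h \right)} = -8 + \left(\left(-3 + 25\right) + 2\right) = -8 + \left(22 + 2\right) = -8 + 24 = 16$)
$t = 1078$
$O{\left(j \right)} = - 450 \sqrt{j}$ ($O{\left(j \right)} = 9 \left(- 50 \sqrt{j}\right) = - 450 \sqrt{j}$)
$\frac{O{\left(w{\left(4 \cdot 4,-8 \right)} \right)}}{t} = \frac{\left(-450\right) \sqrt{16}}{1078} = \left(-450\right) 4 \cdot \frac{1}{1078} = \left(-1800\right) \frac{1}{1078} = - \frac{900}{539}$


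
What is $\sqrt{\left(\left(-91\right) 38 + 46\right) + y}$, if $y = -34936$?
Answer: $2 i \sqrt{9587} \approx 195.83 i$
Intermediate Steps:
$\sqrt{\left(\left(-91\right) 38 + 46\right) + y} = \sqrt{\left(\left(-91\right) 38 + 46\right) - 34936} = \sqrt{\left(-3458 + 46\right) - 34936} = \sqrt{-3412 - 34936} = \sqrt{-38348} = 2 i \sqrt{9587}$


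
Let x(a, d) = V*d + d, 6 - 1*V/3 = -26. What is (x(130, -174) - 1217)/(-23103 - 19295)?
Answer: 18095/42398 ≈ 0.42679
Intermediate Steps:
V = 96 (V = 18 - 3*(-26) = 18 + 78 = 96)
x(a, d) = 97*d (x(a, d) = 96*d + d = 97*d)
(x(130, -174) - 1217)/(-23103 - 19295) = (97*(-174) - 1217)/(-23103 - 19295) = (-16878 - 1217)/(-42398) = -18095*(-1/42398) = 18095/42398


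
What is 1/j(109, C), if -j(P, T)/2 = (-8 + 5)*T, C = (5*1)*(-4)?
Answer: -1/120 ≈ -0.0083333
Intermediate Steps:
C = -20 (C = 5*(-4) = -20)
j(P, T) = 6*T (j(P, T) = -2*(-8 + 5)*T = -(-6)*T = 6*T)
1/j(109, C) = 1/(6*(-20)) = 1/(-120) = -1/120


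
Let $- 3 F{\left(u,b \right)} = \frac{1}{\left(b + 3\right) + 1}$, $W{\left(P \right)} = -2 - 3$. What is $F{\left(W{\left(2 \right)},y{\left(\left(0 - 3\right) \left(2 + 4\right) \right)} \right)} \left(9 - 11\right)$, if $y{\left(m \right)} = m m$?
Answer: $\frac{1}{492} \approx 0.0020325$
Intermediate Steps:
$y{\left(m \right)} = m^{2}$
$W{\left(P \right)} = -5$
$F{\left(u,b \right)} = - \frac{1}{3 \left(4 + b\right)}$ ($F{\left(u,b \right)} = - \frac{1}{3 \left(\left(b + 3\right) + 1\right)} = - \frac{1}{3 \left(\left(3 + b\right) + 1\right)} = - \frac{1}{3 \left(4 + b\right)}$)
$F{\left(W{\left(2 \right)},y{\left(\left(0 - 3\right) \left(2 + 4\right) \right)} \right)} \left(9 - 11\right) = - \frac{1}{12 + 3 \left(\left(0 - 3\right) \left(2 + 4\right)\right)^{2}} \left(9 - 11\right) = - \frac{1}{12 + 3 \left(\left(-3\right) 6\right)^{2}} \left(-2\right) = - \frac{1}{12 + 3 \left(-18\right)^{2}} \left(-2\right) = - \frac{1}{12 + 3 \cdot 324} \left(-2\right) = - \frac{1}{12 + 972} \left(-2\right) = - \frac{1}{984} \left(-2\right) = \left(-1\right) \frac{1}{984} \left(-2\right) = \left(- \frac{1}{984}\right) \left(-2\right) = \frac{1}{492}$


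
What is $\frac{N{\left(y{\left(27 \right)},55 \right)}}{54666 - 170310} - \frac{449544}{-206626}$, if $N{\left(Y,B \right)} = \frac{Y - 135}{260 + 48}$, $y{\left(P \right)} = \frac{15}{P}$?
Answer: $\frac{467884408769}{215055514296} \approx 2.1756$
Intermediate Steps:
$N{\left(Y,B \right)} = - \frac{135}{308} + \frac{Y}{308}$ ($N{\left(Y,B \right)} = \frac{-135 + Y}{308} = \left(-135 + Y\right) \frac{1}{308} = - \frac{135}{308} + \frac{Y}{308}$)
$\frac{N{\left(y{\left(27 \right)},55 \right)}}{54666 - 170310} - \frac{449544}{-206626} = \frac{- \frac{135}{308} + \frac{15 \cdot \frac{1}{27}}{308}}{54666 - 170310} - \frac{449544}{-206626} = \frac{- \frac{135}{308} + \frac{15 \cdot \frac{1}{27}}{308}}{54666 - 170310} - - \frac{224772}{103313} = \frac{- \frac{135}{308} + \frac{1}{308} \cdot \frac{5}{9}}{-115644} + \frac{224772}{103313} = \left(- \frac{135}{308} + \frac{5}{2772}\right) \left(- \frac{1}{115644}\right) + \frac{224772}{103313} = \left(- \frac{55}{126}\right) \left(- \frac{1}{115644}\right) + \frac{224772}{103313} = \frac{55}{14571144} + \frac{224772}{103313} = \frac{467884408769}{215055514296}$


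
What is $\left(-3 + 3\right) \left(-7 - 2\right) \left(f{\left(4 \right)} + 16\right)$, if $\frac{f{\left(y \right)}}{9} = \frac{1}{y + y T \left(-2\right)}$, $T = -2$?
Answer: $0$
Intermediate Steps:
$f{\left(y \right)} = \frac{9}{5 y}$ ($f{\left(y \right)} = \frac{9}{y + y \left(-2\right) \left(-2\right)} = \frac{9}{y + - 2 y \left(-2\right)} = \frac{9}{y + 4 y} = \frac{9}{5 y}$)
$\left(-3 + 3\right) \left(-7 - 2\right) \left(f{\left(4 \right)} + 16\right) = \left(-3 + 3\right) \left(-7 - 2\right) \left(\frac{9}{5 \cdot 4} + 16\right) = 0 \left(-9\right) \left(\frac{9}{5} \cdot \frac{1}{4} + 16\right) = 0 \left(\frac{9}{20} + 16\right) = 0 \cdot \frac{329}{20} = 0$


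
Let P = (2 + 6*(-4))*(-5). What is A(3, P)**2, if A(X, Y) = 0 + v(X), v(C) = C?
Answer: 9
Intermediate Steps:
P = 110 (P = (2 - 24)*(-5) = -22*(-5) = 110)
A(X, Y) = X (A(X, Y) = 0 + X = X)
A(3, P)**2 = 3**2 = 9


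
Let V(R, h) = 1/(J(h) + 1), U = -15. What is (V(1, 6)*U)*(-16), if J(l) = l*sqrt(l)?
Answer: -48/43 + 288*sqrt(6)/43 ≈ 15.290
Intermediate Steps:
J(l) = l**(3/2)
V(R, h) = 1/(1 + h**(3/2)) (V(R, h) = 1/(h**(3/2) + 1) = 1/(1 + h**(3/2)))
(V(1, 6)*U)*(-16) = (-15/(1 + 6**(3/2)))*(-16) = (-15/(1 + 6*sqrt(6)))*(-16) = -15/(1 + 6*sqrt(6))*(-16) = 240/(1 + 6*sqrt(6))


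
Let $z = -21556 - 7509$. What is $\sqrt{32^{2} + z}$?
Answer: $i \sqrt{28041} \approx 167.45 i$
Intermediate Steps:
$z = -29065$ ($z = -21556 - 7509 = -29065$)
$\sqrt{32^{2} + z} = \sqrt{32^{2} - 29065} = \sqrt{1024 - 29065} = \sqrt{-28041} = i \sqrt{28041}$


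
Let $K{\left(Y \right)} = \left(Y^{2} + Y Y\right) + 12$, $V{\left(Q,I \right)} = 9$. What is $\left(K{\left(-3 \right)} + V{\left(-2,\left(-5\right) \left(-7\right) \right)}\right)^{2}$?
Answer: $1521$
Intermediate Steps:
$K{\left(Y \right)} = 12 + 2 Y^{2}$ ($K{\left(Y \right)} = \left(Y^{2} + Y^{2}\right) + 12 = 2 Y^{2} + 12 = 12 + 2 Y^{2}$)
$\left(K{\left(-3 \right)} + V{\left(-2,\left(-5\right) \left(-7\right) \right)}\right)^{2} = \left(\left(12 + 2 \left(-3\right)^{2}\right) + 9\right)^{2} = \left(\left(12 + 2 \cdot 9\right) + 9\right)^{2} = \left(\left(12 + 18\right) + 9\right)^{2} = \left(30 + 9\right)^{2} = 39^{2} = 1521$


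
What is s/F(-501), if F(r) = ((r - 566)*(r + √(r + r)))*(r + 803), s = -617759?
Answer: -617759/162083702 - 617759*I*√1002/81203934702 ≈ -0.0038114 - 0.00024081*I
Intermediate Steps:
F(r) = (-566 + r)*(803 + r)*(r + √2*√r) (F(r) = ((-566 + r)*(r + √(2*r)))*(803 + r) = ((-566 + r)*(r + √2*√r))*(803 + r) = (-566 + r)*(803 + r)*(r + √2*√r))
s/F(-501) = -617759/((-501)³ - 454498*(-501) + 237*(-501)² + √2*(-501)^(5/2) - 454498*√2*√(-501) + 237*√2*(-501)^(3/2)) = -617759/(-125751501 + 227703498 + 237*251001 + √2*(251001*I*√501) - 454498*√2*I*√501 + 237*√2*(-501*I*√501)) = -617759/(-125751501 + 227703498 + 59487237 + 251001*I*√1002 - 454498*I*√1002 - 118737*I*√1002) = -617759/(161439234 - 322234*I*√1002)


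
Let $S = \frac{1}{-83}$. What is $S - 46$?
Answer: $- \frac{3819}{83} \approx -46.012$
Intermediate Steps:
$S = - \frac{1}{83} \approx -0.012048$
$S - 46 = - \frac{1}{83} - 46 = - \frac{3819}{83}$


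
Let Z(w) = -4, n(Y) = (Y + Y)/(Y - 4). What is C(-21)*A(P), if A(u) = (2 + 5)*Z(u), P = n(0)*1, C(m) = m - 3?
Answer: 672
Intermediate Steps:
C(m) = -3 + m
n(Y) = 2*Y/(-4 + Y) (n(Y) = (2*Y)/(-4 + Y) = 2*Y/(-4 + Y))
P = 0 (P = (2*0/(-4 + 0))*1 = (2*0/(-4))*1 = (2*0*(-¼))*1 = 0*1 = 0)
A(u) = -28 (A(u) = (2 + 5)*(-4) = 7*(-4) = -28)
C(-21)*A(P) = (-3 - 21)*(-28) = -24*(-28) = 672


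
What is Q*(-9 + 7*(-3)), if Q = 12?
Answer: -360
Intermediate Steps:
Q*(-9 + 7*(-3)) = 12*(-9 + 7*(-3)) = 12*(-9 - 21) = 12*(-30) = -360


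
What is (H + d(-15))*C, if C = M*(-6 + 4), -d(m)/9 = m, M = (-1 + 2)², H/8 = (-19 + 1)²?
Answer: -5454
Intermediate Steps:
H = 2592 (H = 8*(-19 + 1)² = 8*(-18)² = 8*324 = 2592)
M = 1 (M = 1² = 1)
d(m) = -9*m
C = -2 (C = 1*(-6 + 4) = 1*(-2) = -2)
(H + d(-15))*C = (2592 - 9*(-15))*(-2) = (2592 + 135)*(-2) = 2727*(-2) = -5454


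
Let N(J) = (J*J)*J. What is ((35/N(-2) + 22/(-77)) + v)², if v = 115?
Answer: 38180041/3136 ≈ 12175.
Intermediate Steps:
N(J) = J³ (N(J) = J²*J = J³)
((35/N(-2) + 22/(-77)) + v)² = ((35/((-2)³) + 22/(-77)) + 115)² = ((35/(-8) + 22*(-1/77)) + 115)² = ((35*(-⅛) - 2/7) + 115)² = ((-35/8 - 2/7) + 115)² = (-261/56 + 115)² = (6179/56)² = 38180041/3136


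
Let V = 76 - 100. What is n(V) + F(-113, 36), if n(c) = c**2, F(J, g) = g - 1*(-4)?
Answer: 616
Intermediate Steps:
F(J, g) = 4 + g (F(J, g) = g + 4 = 4 + g)
V = -24
n(V) + F(-113, 36) = (-24)**2 + (4 + 36) = 576 + 40 = 616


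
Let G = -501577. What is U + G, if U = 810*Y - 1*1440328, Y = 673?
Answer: -1396775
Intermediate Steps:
U = -895198 (U = 810*673 - 1*1440328 = 545130 - 1440328 = -895198)
U + G = -895198 - 501577 = -1396775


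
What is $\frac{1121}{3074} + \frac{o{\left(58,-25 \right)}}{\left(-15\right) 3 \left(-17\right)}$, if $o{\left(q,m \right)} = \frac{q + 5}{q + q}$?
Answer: $\frac{190941}{522580} \approx 0.36538$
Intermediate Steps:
$o{\left(q,m \right)} = \frac{5 + q}{2 q}$
$\frac{1121}{3074} + \frac{o{\left(58,-25 \right)}}{\left(-15\right) 3 \left(-17\right)} = \frac{1121}{3074} + \frac{\frac{1}{2} \cdot \frac{1}{58} \left(5 + 58\right)}{\left(-15\right) 3 \left(-17\right)} = 1121 \cdot \frac{1}{3074} + \frac{\frac{1}{2} \cdot \frac{1}{58} \cdot 63}{\left(-45\right) \left(-17\right)} = \frac{1121}{3074} + \frac{63}{116 \cdot 765} = \frac{1121}{3074} + \frac{63}{116} \cdot \frac{1}{765} = \frac{1121}{3074} + \frac{7}{9860} = \frac{190941}{522580}$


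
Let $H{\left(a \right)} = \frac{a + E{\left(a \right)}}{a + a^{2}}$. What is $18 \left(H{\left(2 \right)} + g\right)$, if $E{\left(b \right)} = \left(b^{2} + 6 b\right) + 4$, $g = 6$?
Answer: $174$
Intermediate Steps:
$E{\left(b \right)} = 4 + b^{2} + 6 b$
$H{\left(a \right)} = \frac{4 + a^{2} + 7 a}{a + a^{2}}$ ($H{\left(a \right)} = \frac{a + \left(4 + a^{2} + 6 a\right)}{a + a^{2}} = \frac{4 + a^{2} + 7 a}{a + a^{2}}$)
$18 \left(H{\left(2 \right)} + g\right) = 18 \left(\frac{4 + 2^{2} + 7 \cdot 2}{2 \left(1 + 2\right)} + 6\right) = 18 \left(\frac{4 + 4 + 14}{2 \cdot 3} + 6\right) = 18 \left(\frac{1}{2} \cdot \frac{1}{3} \cdot 22 + 6\right) = 18 \left(\frac{11}{3} + 6\right) = 18 \cdot \frac{29}{3} = 174$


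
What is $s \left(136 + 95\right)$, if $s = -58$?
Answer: $-13398$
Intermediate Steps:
$s \left(136 + 95\right) = - 58 \left(136 + 95\right) = \left(-58\right) 231 = -13398$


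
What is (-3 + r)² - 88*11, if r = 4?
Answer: -967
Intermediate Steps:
(-3 + r)² - 88*11 = (-3 + 4)² - 88*11 = 1² - 968 = 1 - 968 = -967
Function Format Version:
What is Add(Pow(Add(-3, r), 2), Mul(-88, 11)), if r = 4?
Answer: -967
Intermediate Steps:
Add(Pow(Add(-3, r), 2), Mul(-88, 11)) = Add(Pow(Add(-3, 4), 2), Mul(-88, 11)) = Add(Pow(1, 2), -968) = Add(1, -968) = -967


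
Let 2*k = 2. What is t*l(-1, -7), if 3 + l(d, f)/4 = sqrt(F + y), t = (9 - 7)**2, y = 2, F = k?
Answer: -48 + 16*sqrt(3) ≈ -20.287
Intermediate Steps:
k = 1 (k = (1/2)*2 = 1)
F = 1
t = 4 (t = 2**2 = 4)
l(d, f) = -12 + 4*sqrt(3) (l(d, f) = -12 + 4*sqrt(1 + 2) = -12 + 4*sqrt(3))
t*l(-1, -7) = 4*(-12 + 4*sqrt(3)) = -48 + 16*sqrt(3)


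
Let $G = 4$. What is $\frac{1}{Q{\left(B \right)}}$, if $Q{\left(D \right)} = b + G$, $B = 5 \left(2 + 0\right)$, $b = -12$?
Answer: $- \frac{1}{8} \approx -0.125$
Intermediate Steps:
$B = 10$ ($B = 5 \cdot 2 = 10$)
$Q{\left(D \right)} = -8$ ($Q{\left(D \right)} = -12 + 4 = -8$)
$\frac{1}{Q{\left(B \right)}} = \frac{1}{-8} = - \frac{1}{8}$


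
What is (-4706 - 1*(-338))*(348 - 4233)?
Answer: 16969680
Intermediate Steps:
(-4706 - 1*(-338))*(348 - 4233) = (-4706 + 338)*(-3885) = -4368*(-3885) = 16969680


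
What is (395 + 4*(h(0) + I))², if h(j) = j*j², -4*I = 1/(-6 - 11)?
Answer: 45104656/289 ≈ 1.5607e+5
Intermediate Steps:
I = 1/68 (I = -1/(4*(-6 - 11)) = -¼/(-17) = -¼*(-1/17) = 1/68 ≈ 0.014706)
h(j) = j³
(395 + 4*(h(0) + I))² = (395 + 4*(0³ + 1/68))² = (395 + 4*(0 + 1/68))² = (395 + 4*(1/68))² = (395 + 1/17)² = (6716/17)² = 45104656/289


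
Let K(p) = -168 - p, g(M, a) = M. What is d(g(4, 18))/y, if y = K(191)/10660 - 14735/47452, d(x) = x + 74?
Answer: -1232980905/5440949 ≈ -226.61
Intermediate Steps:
d(x) = 74 + x
y = -10881898/31614895 (y = (-168 - 1*191)/10660 - 14735/47452 = (-168 - 191)*(1/10660) - 14735*1/47452 = -359*1/10660 - 14735/47452 = -359/10660 - 14735/47452 = -10881898/31614895 ≈ -0.34420)
d(g(4, 18))/y = (74 + 4)/(-10881898/31614895) = 78*(-31614895/10881898) = -1232980905/5440949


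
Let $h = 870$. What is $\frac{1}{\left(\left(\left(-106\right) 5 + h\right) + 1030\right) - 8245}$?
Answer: $- \frac{1}{6875} \approx -0.00014545$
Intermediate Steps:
$\frac{1}{\left(\left(\left(-106\right) 5 + h\right) + 1030\right) - 8245} = \frac{1}{\left(\left(\left(-106\right) 5 + 870\right) + 1030\right) - 8245} = \frac{1}{\left(\left(-530 + 870\right) + 1030\right) - 8245} = \frac{1}{\left(340 + 1030\right) - 8245} = \frac{1}{1370 - 8245} = \frac{1}{-6875} = - \frac{1}{6875}$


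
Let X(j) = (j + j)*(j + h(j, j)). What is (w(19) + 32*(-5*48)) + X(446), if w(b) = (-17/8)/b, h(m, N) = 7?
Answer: 60252175/152 ≈ 3.9640e+5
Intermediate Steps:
w(b) = -17/(8*b) (w(b) = (-17*1/8)/b = -17/(8*b))
X(j) = 2*j*(7 + j) (X(j) = (j + j)*(j + 7) = (2*j)*(7 + j) = 2*j*(7 + j))
(w(19) + 32*(-5*48)) + X(446) = (-17/8/19 + 32*(-5*48)) + 2*446*(7 + 446) = (-17/8*1/19 + 32*(-240)) + 2*446*453 = (-17/152 - 7680) + 404076 = -1167377/152 + 404076 = 60252175/152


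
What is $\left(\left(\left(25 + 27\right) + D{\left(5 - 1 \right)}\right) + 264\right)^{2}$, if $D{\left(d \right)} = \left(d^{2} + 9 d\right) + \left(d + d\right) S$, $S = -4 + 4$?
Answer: $135424$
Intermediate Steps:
$S = 0$
$D{\left(d \right)} = d^{2} + 9 d$ ($D{\left(d \right)} = \left(d^{2} + 9 d\right) + \left(d + d\right) 0 = \left(d^{2} + 9 d\right) + 2 d 0 = \left(d^{2} + 9 d\right) + 0 = d^{2} + 9 d$)
$\left(\left(\left(25 + 27\right) + D{\left(5 - 1 \right)}\right) + 264\right)^{2} = \left(\left(\left(25 + 27\right) + \left(5 - 1\right) \left(9 + \left(5 - 1\right)\right)\right) + 264\right)^{2} = \left(\left(52 + 4 \left(9 + 4\right)\right) + 264\right)^{2} = \left(\left(52 + 4 \cdot 13\right) + 264\right)^{2} = \left(\left(52 + 52\right) + 264\right)^{2} = \left(104 + 264\right)^{2} = 368^{2} = 135424$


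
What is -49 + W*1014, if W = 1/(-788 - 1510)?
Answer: -18936/383 ≈ -49.441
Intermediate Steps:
W = -1/2298 (W = 1/(-2298) = -1/2298 ≈ -0.00043516)
-49 + W*1014 = -49 - 1/2298*1014 = -49 - 169/383 = -18936/383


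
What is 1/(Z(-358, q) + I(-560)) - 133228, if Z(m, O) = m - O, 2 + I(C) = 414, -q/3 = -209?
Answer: -76339645/573 ≈ -1.3323e+5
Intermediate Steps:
q = 627 (q = -3*(-209) = 627)
I(C) = 412 (I(C) = -2 + 414 = 412)
1/(Z(-358, q) + I(-560)) - 133228 = 1/((-358 - 1*627) + 412) - 133228 = 1/((-358 - 627) + 412) - 133228 = 1/(-985 + 412) - 133228 = 1/(-573) - 133228 = -1/573 - 133228 = -76339645/573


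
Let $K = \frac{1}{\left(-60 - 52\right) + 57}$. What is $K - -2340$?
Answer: $\frac{128699}{55} \approx 2340.0$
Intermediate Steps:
$K = - \frac{1}{55}$ ($K = \frac{1}{\left(-60 - 52\right) + 57} = \frac{1}{-112 + 57} = \frac{1}{-55} = - \frac{1}{55} \approx -0.018182$)
$K - -2340 = - \frac{1}{55} - -2340 = - \frac{1}{55} + 2340 = \frac{128699}{55}$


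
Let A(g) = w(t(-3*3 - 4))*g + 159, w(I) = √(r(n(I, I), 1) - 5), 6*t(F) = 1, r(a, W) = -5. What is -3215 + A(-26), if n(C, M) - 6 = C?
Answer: -3056 - 26*I*√10 ≈ -3056.0 - 82.219*I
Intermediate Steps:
n(C, M) = 6 + C
t(F) = ⅙ (t(F) = (⅙)*1 = ⅙)
w(I) = I*√10 (w(I) = √(-5 - 5) = √(-10) = I*√10)
A(g) = 159 + I*g*√10 (A(g) = (I*√10)*g + 159 = I*g*√10 + 159 = 159 + I*g*√10)
-3215 + A(-26) = -3215 + (159 + I*(-26)*√10) = -3215 + (159 - 26*I*√10) = -3056 - 26*I*√10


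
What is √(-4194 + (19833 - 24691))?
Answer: 2*I*√2263 ≈ 95.142*I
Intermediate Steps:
√(-4194 + (19833 - 24691)) = √(-4194 - 4858) = √(-9052) = 2*I*√2263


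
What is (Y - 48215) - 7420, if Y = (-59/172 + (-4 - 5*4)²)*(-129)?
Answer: -519579/4 ≈ -1.2989e+5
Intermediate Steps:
Y = -297039/4 (Y = (-59*1/172 + (-4 - 20)²)*(-129) = (-59/172 + (-24)²)*(-129) = (-59/172 + 576)*(-129) = (99013/172)*(-129) = -297039/4 ≈ -74260.)
(Y - 48215) - 7420 = (-297039/4 - 48215) - 7420 = -489899/4 - 7420 = -519579/4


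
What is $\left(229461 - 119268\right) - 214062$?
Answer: $-103869$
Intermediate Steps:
$\left(229461 - 119268\right) - 214062 = 110193 - 214062 = -103869$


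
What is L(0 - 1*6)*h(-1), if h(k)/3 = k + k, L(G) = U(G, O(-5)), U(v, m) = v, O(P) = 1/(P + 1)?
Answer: 36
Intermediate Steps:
O(P) = 1/(1 + P)
L(G) = G
h(k) = 6*k (h(k) = 3*(k + k) = 3*(2*k) = 6*k)
L(0 - 1*6)*h(-1) = (0 - 1*6)*(6*(-1)) = (0 - 6)*(-6) = -6*(-6) = 36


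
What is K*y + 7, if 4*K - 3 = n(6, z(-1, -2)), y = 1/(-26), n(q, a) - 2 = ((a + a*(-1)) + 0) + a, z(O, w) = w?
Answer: 725/104 ≈ 6.9712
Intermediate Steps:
n(q, a) = 2 + a (n(q, a) = 2 + (((a + a*(-1)) + 0) + a) = 2 + (((a - a) + 0) + a) = 2 + ((0 + 0) + a) = 2 + (0 + a) = 2 + a)
y = -1/26 ≈ -0.038462
K = ¾ (K = ¾ + (2 - 2)/4 = ¾ + (¼)*0 = ¾ + 0 = ¾ ≈ 0.75000)
K*y + 7 = (¾)*(-1/26) + 7 = -3/104 + 7 = 725/104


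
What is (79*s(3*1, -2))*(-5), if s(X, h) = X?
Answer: -1185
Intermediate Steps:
(79*s(3*1, -2))*(-5) = (79*(3*1))*(-5) = (79*3)*(-5) = 237*(-5) = -1185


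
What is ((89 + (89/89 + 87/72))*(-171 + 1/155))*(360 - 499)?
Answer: 1008049823/465 ≈ 2.1678e+6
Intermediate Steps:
((89 + (89/89 + 87/72))*(-171 + 1/155))*(360 - 499) = ((89 + (89*(1/89) + 87*(1/72)))*(-171 + 1/155))*(-139) = ((89 + (1 + 29/24))*(-26504/155))*(-139) = ((89 + 53/24)*(-26504/155))*(-139) = ((2189/24)*(-26504/155))*(-139) = -7252157/465*(-139) = 1008049823/465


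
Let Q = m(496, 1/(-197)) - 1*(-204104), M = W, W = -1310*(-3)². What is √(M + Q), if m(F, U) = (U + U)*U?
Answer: 2*√1865878507/197 ≈ 438.54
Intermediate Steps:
m(F, U) = 2*U² (m(F, U) = (2*U)*U = 2*U²)
W = -11790 (W = -1310*9 = -11790)
M = -11790
Q = 7921072138/38809 (Q = 2*(1/(-197))² - 1*(-204104) = 2*(-1/197)² + 204104 = 2*(1/38809) + 204104 = 2/38809 + 204104 = 7921072138/38809 ≈ 2.0410e+5)
√(M + Q) = √(-11790 + 7921072138/38809) = √(7463514028/38809) = 2*√1865878507/197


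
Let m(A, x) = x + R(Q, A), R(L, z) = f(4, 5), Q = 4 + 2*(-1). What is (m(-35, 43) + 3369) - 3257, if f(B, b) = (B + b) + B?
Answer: 168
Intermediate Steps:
Q = 2 (Q = 4 - 2 = 2)
f(B, b) = b + 2*B
R(L, z) = 13 (R(L, z) = 5 + 2*4 = 5 + 8 = 13)
m(A, x) = 13 + x (m(A, x) = x + 13 = 13 + x)
(m(-35, 43) + 3369) - 3257 = ((13 + 43) + 3369) - 3257 = (56 + 3369) - 3257 = 3425 - 3257 = 168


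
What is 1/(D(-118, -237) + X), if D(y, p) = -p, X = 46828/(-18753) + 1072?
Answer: 18753/24500849 ≈ 0.00076540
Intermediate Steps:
X = 20056388/18753 (X = 46828*(-1/18753) + 1072 = -46828/18753 + 1072 = 20056388/18753 ≈ 1069.5)
1/(D(-118, -237) + X) = 1/(-1*(-237) + 20056388/18753) = 1/(237 + 20056388/18753) = 1/(24500849/18753) = 18753/24500849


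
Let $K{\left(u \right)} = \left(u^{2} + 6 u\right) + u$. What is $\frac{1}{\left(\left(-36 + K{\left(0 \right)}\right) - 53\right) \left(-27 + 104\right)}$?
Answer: $- \frac{1}{6853} \approx -0.00014592$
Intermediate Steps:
$K{\left(u \right)} = u^{2} + 7 u$
$\frac{1}{\left(\left(-36 + K{\left(0 \right)}\right) - 53\right) \left(-27 + 104\right)} = \frac{1}{\left(\left(-36 + 0 \left(7 + 0\right)\right) - 53\right) \left(-27 + 104\right)} = \frac{1}{\left(\left(-36 + 0 \cdot 7\right) - 53\right) 77} = \frac{1}{\left(\left(-36 + 0\right) - 53\right) 77} = \frac{1}{\left(-36 - 53\right) 77} = \frac{1}{\left(-89\right) 77} = \frac{1}{-6853} = - \frac{1}{6853}$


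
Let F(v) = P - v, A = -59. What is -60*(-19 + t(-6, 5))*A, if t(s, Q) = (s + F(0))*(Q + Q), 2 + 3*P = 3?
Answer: -267860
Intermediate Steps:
P = ⅓ (P = -⅔ + (⅓)*3 = -⅔ + 1 = ⅓ ≈ 0.33333)
F(v) = ⅓ - v
t(s, Q) = 2*Q*(⅓ + s) (t(s, Q) = (s + (⅓ - 1*0))*(Q + Q) = (s + (⅓ + 0))*(2*Q) = (s + ⅓)*(2*Q) = (⅓ + s)*(2*Q) = 2*Q*(⅓ + s))
-60*(-19 + t(-6, 5))*A = -60*(-19 + (⅔)*5*(1 + 3*(-6)))*(-59) = -60*(-19 + (⅔)*5*(1 - 18))*(-59) = -60*(-19 + (⅔)*5*(-17))*(-59) = -60*(-19 - 170/3)*(-59) = -(-4540)*(-59) = -60*13393/3 = -267860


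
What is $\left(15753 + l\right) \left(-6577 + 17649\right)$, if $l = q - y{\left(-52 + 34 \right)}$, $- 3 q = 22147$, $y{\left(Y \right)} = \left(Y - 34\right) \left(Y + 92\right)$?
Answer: $\frac{405855232}{3} \approx 1.3528 \cdot 10^{8}$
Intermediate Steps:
$y{\left(Y \right)} = \left(-34 + Y\right) \left(92 + Y\right)$
$q = - \frac{22147}{3}$ ($q = \left(- \frac{1}{3}\right) 22147 = - \frac{22147}{3} \approx -7382.3$)
$l = - \frac{10603}{3}$ ($l = - \frac{22147}{3} - \left(-3128 + \left(-52 + 34\right)^{2} + 58 \left(-52 + 34\right)\right) = - \frac{22147}{3} - \left(-3128 + \left(-18\right)^{2} + 58 \left(-18\right)\right) = - \frac{22147}{3} - \left(-3128 + 324 - 1044\right) = - \frac{22147}{3} - -3848 = - \frac{22147}{3} + 3848 = - \frac{10603}{3} \approx -3534.3$)
$\left(15753 + l\right) \left(-6577 + 17649\right) = \left(15753 - \frac{10603}{3}\right) \left(-6577 + 17649\right) = \frac{36656}{3} \cdot 11072 = \frac{405855232}{3}$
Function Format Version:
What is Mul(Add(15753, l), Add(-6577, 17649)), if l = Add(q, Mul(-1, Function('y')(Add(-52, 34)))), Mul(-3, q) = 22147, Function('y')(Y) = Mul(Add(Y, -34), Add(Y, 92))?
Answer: Rational(405855232, 3) ≈ 1.3528e+8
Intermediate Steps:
Function('y')(Y) = Mul(Add(-34, Y), Add(92, Y))
q = Rational(-22147, 3) (q = Mul(Rational(-1, 3), 22147) = Rational(-22147, 3) ≈ -7382.3)
l = Rational(-10603, 3) (l = Add(Rational(-22147, 3), Mul(-1, Add(-3128, Pow(Add(-52, 34), 2), Mul(58, Add(-52, 34))))) = Add(Rational(-22147, 3), Mul(-1, Add(-3128, Pow(-18, 2), Mul(58, -18)))) = Add(Rational(-22147, 3), Mul(-1, Add(-3128, 324, -1044))) = Add(Rational(-22147, 3), Mul(-1, -3848)) = Add(Rational(-22147, 3), 3848) = Rational(-10603, 3) ≈ -3534.3)
Mul(Add(15753, l), Add(-6577, 17649)) = Mul(Add(15753, Rational(-10603, 3)), Add(-6577, 17649)) = Mul(Rational(36656, 3), 11072) = Rational(405855232, 3)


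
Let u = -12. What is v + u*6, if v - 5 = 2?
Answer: -65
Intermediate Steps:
v = 7 (v = 5 + 2 = 7)
v + u*6 = 7 - 12*6 = 7 - 72 = -65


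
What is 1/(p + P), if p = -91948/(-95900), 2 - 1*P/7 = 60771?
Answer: -23975/10198534438 ≈ -2.3508e-6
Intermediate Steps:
P = -425383 (P = 14 - 7*60771 = 14 - 425397 = -425383)
p = 22987/23975 (p = -91948*(-1/95900) = 22987/23975 ≈ 0.95879)
1/(p + P) = 1/(22987/23975 - 425383) = 1/(-10198534438/23975) = -23975/10198534438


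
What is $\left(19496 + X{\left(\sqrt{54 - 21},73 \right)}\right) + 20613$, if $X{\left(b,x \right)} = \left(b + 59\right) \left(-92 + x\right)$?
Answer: $38988 - 19 \sqrt{33} \approx 38879.0$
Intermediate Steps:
$X{\left(b,x \right)} = \left(-92 + x\right) \left(59 + b\right)$ ($X{\left(b,x \right)} = \left(59 + b\right) \left(-92 + x\right) = \left(-92 + x\right) \left(59 + b\right)$)
$\left(19496 + X{\left(\sqrt{54 - 21},73 \right)}\right) + 20613 = \left(19496 + \left(-5428 - 92 \sqrt{54 - 21} + 59 \cdot 73 + \sqrt{54 - 21} \cdot 73\right)\right) + 20613 = \left(19496 + \left(-5428 - 92 \sqrt{33} + 4307 + \sqrt{33} \cdot 73\right)\right) + 20613 = \left(19496 + \left(-5428 - 92 \sqrt{33} + 4307 + 73 \sqrt{33}\right)\right) + 20613 = \left(19496 - \left(1121 + 19 \sqrt{33}\right)\right) + 20613 = \left(18375 - 19 \sqrt{33}\right) + 20613 = 38988 - 19 \sqrt{33}$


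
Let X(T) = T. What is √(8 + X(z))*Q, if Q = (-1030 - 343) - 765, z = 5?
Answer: -2138*√13 ≈ -7708.7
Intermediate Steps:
Q = -2138 (Q = -1373 - 765 = -2138)
√(8 + X(z))*Q = √(8 + 5)*(-2138) = √13*(-2138) = -2138*√13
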